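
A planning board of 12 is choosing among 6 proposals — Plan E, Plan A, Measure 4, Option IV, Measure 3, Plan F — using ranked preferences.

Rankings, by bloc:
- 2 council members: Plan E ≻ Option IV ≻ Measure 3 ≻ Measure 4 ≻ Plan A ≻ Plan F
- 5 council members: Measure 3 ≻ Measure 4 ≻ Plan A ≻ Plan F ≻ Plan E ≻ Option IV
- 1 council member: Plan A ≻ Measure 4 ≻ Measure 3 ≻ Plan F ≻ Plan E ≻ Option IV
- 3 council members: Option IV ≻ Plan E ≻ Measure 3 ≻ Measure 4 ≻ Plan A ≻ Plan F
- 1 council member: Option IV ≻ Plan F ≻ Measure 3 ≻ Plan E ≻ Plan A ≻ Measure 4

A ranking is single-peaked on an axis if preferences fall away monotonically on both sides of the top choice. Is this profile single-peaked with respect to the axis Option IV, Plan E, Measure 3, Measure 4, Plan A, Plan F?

Axis positions: Option IV=1, Plan E=2, Measure 3=3, Measure 4=4, Plan A=5, Plan F=6.
Bloc 1 (peak Plan E at position 2): ranking walks positions 2-1-3-4-5-6, expanding outward from the peak — single-peaked.
Bloc 2 (peak Measure 3 at position 3): ranking walks positions 3-4-5-6-2-1, expanding outward from the peak — single-peaked.
Bloc 3 (peak Plan A at position 5): ranking walks positions 5-4-3-6-2-1, expanding outward from the peak — single-peaked.
Bloc 4 (peak Option IV at position 1): ranking walks positions 1-2-3-4-5-6, expanding outward from the peak — single-peaked.
Bloc 5: ranking walks positions 1-6-3-2-5-4; Plan F is ranked above Plan E even though Plan E lies between Plan F and the peak Option IV on the axis — preferences dip and rise again. Not single-peaked.
Bloc 5 violates single-peakedness, so the profile is not single-peaked on this axis.

no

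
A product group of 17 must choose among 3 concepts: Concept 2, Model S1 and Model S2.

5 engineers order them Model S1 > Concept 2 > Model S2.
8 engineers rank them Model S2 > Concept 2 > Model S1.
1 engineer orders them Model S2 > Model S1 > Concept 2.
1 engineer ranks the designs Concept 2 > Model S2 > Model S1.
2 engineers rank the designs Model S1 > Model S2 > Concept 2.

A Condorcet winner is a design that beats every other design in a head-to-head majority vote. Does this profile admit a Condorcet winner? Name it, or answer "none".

Model S2

Head-to-head results (17 engineers):
Concept 2 vs Model S1: Concept 2 is ranked higher on 8+1 = 9 ballots, Model S1 on 8. Concept 2 wins 9–8.
Concept 2 vs Model S2: 6 to 11, Model S2.
Model S1 vs Model S2: Model S1 is ranked higher on 5+2 = 7 ballots, Model S2 on 10. Model S2 wins 10–7.
Model S2 defeats every rival head-to-head and is the Condorcet winner.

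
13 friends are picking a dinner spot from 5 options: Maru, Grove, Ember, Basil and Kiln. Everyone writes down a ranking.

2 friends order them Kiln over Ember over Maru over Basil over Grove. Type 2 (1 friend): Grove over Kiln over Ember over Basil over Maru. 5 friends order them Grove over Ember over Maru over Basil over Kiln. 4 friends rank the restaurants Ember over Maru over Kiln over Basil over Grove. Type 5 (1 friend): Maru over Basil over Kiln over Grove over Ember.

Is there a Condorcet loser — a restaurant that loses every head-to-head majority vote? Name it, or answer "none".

Pairwise majorities:
Maru vs Grove: 2+4+1 = 7 for Maru, 6 for Grove — Maru by 7–6.
Maru vs Ember: 1 for Maru, 12 for Ember — Ember by 12–1.
Maru–Basil: Maru 12–1.
Maru vs Kiln: 5+4+1 = 10 for Maru, 3 for Kiln — Maru by 10–3.
Grove vs Ember: Grove preferred on 1+5+1 = 7 ballots; Grove wins 7–6.
Grove vs Basil: Grove preferred on 1+5 = 6 ballots; Basil wins 7–6.
Grove vs Kiln: Kiln wins 7–6.
Ember vs Basil: Ember wins 12–1.
Ember vs Kiln: Ember wins 9–4.
Basil–Kiln: Kiln 7–6.
No restaurant is winless: Maru beats Grove; Grove beats Ember; Ember beats Maru; Basil beats Grove; Kiln beats Grove. There is no Condorcet loser.

none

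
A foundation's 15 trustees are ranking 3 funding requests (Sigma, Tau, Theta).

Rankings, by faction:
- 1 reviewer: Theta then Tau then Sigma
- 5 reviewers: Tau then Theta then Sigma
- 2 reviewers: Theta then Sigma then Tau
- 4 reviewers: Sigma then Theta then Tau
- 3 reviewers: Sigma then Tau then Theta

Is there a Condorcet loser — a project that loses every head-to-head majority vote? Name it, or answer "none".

none

Head-to-head results (15 reviewers):
Sigma vs Tau: Sigma preferred on 2+4+3 = 9 ballots; Sigma wins 9–6.
Sigma vs Theta: Theta wins 8–7.
Tau vs Theta: Tau wins 8–7.
Every project wins at least one matchup (Sigma beats Tau; Tau beats Theta; Theta beats Sigma), so there is no Condorcet loser.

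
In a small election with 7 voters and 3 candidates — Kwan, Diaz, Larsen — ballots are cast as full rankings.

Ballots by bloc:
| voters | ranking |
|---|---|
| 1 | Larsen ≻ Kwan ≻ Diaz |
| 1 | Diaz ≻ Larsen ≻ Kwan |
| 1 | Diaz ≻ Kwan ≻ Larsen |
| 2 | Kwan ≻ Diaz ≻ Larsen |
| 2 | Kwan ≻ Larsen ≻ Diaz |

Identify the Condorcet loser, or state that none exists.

Pairwise majorities:
Kwan–Diaz: Kwan 5–2.
Kwan vs Larsen: Kwan, 5–2.
Diaz vs Larsen: 4 to 3, Diaz.
Larsen loses to every other candidate — it is the Condorcet loser.

Larsen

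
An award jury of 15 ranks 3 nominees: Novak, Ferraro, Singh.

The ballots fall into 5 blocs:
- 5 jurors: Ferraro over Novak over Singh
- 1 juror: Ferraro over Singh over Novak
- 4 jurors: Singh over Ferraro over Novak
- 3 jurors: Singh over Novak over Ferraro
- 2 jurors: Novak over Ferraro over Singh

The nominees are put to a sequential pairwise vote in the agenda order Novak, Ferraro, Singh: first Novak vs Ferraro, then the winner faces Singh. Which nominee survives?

Ferraro

Round 1: Novak vs Ferraro — 5–10, Ferraro advances.
Round 2: Ferraro vs Singh — 8–7, Ferraro advances.
Ferraro survives the agenda.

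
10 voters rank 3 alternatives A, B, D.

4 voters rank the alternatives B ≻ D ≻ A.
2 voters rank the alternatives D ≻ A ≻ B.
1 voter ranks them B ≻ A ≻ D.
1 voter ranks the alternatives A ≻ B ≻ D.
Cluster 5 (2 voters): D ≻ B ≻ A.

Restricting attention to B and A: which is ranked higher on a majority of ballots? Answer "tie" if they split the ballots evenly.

Ballots ranking B above A: 4 + 1 + 2 = 7.
Ballots ranking A above B: 10 − 7 = 3.
B wins the head-to-head 7–3.

B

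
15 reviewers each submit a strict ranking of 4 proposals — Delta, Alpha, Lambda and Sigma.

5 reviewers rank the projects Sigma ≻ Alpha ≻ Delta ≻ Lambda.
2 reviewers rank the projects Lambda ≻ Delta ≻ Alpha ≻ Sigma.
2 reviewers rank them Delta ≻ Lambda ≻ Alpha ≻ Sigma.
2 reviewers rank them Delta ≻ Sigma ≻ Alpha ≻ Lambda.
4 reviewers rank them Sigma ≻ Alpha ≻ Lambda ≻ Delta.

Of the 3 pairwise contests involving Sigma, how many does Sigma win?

Sigma against each rival (15 reviewers):
Sigma vs Delta: Sigma wins 9–6.
Sigma vs Alpha: Sigma is ranked higher on 5+2+4 = 11 ballots, Alpha on 4. Sigma wins 11–4.
Sigma vs Lambda: Sigma wins 11–4.
Sigma beats Delta, Alpha, Lambda — 3 pairwise wins.

3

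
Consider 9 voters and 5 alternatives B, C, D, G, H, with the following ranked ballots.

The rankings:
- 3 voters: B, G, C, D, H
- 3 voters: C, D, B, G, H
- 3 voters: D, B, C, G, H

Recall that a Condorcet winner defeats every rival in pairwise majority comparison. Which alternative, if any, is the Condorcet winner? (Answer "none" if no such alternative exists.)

Check each pair by majority over 9 ballots:
B vs C: B preferred on 3+3 = 6 ballots; B wins 6–3.
B vs D: 3 for B, 6 for D — D by 6–3.
B vs G: 3+3+3 = 9 for B, 0 for G — B by 9–0.
B vs H: B preferred on 3+3+3 = 9 ballots; B wins 9–0.
C vs D: C preferred on 3+3 = 6 ballots; C wins 6–3.
C vs G: C is ranked higher on 3+3 = 6 ballots, G on 3. C wins 6–3.
C vs H: 9 to 0, C.
D vs G: 3+3 = 6 for D, 3 for G — D by 6–3.
D vs H: 3+3+3 = 9 for D, 0 for H — D by 9–0.
G vs H: 3+3+3 = 9 for G, 0 for H — G by 9–0.
Every alternative loses at least once (B loses to D; C loses to B; D loses to C; G loses to B; H loses to B). The majority relation contains the cycle B beats C beats D beats B, so there is no Condorcet winner.

none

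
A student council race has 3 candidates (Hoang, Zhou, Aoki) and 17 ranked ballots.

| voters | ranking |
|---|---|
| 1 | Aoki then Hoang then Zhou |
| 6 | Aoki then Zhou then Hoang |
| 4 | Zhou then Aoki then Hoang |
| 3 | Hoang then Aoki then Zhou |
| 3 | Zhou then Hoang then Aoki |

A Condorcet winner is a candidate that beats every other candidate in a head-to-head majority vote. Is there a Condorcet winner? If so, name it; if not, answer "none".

Aoki

Check each pair by majority over 17 ballots:
Hoang vs Zhou: Zhou wins 13–4.
Hoang vs Aoki: Aoki, 11–6.
Zhou vs Aoki: Aoki wins 10–7.
Aoki beats each of Hoang, Zhou — Aoki is the Condorcet winner.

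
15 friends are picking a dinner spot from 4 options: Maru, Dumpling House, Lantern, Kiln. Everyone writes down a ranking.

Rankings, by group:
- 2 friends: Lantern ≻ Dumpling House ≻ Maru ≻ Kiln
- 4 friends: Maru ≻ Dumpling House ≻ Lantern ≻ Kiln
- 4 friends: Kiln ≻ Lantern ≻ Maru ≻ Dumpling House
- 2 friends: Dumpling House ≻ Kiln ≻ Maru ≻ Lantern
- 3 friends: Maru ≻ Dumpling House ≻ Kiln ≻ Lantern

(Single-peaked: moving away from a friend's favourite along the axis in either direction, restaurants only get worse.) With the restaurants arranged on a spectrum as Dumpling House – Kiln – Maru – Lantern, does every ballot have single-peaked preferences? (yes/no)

Axis positions: Dumpling House=1, Kiln=2, Maru=3, Lantern=4.
Group 1: ranking walks positions 4-1-3-2; Dumpling House is ranked above Maru even though Maru lies between Dumpling House and the peak Lantern on the axis — preferences dip and rise again. Not single-peaked.
Group 2: ranking walks positions 3-1-4-2; Dumpling House is ranked above Kiln even though Kiln lies between Dumpling House and the peak Maru on the axis — preferences dip and rise again. Not single-peaked.
Group 3: ranking walks positions 2-4-3-1; Lantern is ranked above Maru even though Maru lies between Lantern and the peak Kiln on the axis — preferences dip and rise again. Not single-peaked.
Group 4 (peak Dumpling House at position 1): ranking walks positions 1-2-3-4, expanding outward from the peak — single-peaked.
Group 5: ranking walks positions 3-1-2-4; Dumpling House is ranked above Kiln even though Kiln lies between Dumpling House and the peak Maru on the axis — preferences dip and rise again. Not single-peaked.
Group 1 violates single-peakedness, so the profile is not single-peaked on this axis.

no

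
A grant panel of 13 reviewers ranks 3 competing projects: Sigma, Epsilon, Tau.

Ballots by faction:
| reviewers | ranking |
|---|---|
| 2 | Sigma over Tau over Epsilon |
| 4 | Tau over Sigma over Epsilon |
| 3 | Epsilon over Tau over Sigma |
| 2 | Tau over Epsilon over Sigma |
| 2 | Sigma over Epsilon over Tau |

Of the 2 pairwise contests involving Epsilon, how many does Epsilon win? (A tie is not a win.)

0

Epsilon against each rival (13 reviewers):
Epsilon–Sigma: Sigma 8–5.
Epsilon vs Tau: Tau, 8–5.
Epsilon beats no one; loses to Sigma, Tau — 0 pairwise wins.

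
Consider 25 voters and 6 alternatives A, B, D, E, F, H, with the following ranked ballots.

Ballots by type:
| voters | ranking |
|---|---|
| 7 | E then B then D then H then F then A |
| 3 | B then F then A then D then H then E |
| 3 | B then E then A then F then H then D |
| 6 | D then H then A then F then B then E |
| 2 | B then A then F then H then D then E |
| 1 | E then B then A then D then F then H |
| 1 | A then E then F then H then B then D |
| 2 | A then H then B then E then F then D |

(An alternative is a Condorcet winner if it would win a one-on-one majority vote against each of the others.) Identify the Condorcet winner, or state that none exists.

Check each pair by majority over 25 ballots:
A vs B: B wins 16–9.
A vs D: D wins 13–12.
A–E: A 14–11.
A–F: A 15–10.
A–H: H 13–12.
B vs D: B wins 19–6.
B–E: B 16–9.
B vs F: B, 18–7.
B vs H: B wins 16–9.
D vs E: E wins 14–11.
D vs F: D wins 14–11.
D vs H: D wins 17–8.
E vs F: E, 14–11.
E vs H: H wins 13–12.
F vs H: H wins 15–10.
B wins every pairwise contest, so B is the Condorcet winner.

B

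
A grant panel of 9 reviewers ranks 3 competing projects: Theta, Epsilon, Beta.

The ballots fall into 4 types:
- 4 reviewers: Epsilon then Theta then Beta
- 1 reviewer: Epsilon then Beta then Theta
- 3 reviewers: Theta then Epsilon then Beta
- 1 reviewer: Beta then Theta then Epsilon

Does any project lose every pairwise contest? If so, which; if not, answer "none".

Beta

Pairwise majorities:
Theta–Epsilon: Epsilon 5–4.
Theta vs Beta: Theta preferred on 4+3 = 7 ballots; Theta wins 7–2.
Epsilon vs Beta: Epsilon, 8–1.
Beta is beaten in every head-to-head and is the Condorcet loser.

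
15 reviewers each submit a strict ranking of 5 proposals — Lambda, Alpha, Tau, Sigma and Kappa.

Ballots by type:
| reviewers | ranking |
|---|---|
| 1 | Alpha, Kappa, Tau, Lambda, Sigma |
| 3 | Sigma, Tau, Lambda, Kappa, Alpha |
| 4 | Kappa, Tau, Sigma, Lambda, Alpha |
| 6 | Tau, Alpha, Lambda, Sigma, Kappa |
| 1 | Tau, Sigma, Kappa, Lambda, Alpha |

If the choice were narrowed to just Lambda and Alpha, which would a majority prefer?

Ballots ranking Lambda above Alpha: 3 + 4 + 1 = 8.
Ballots ranking Alpha above Lambda: 15 − 8 = 7.
Lambda wins the head-to-head 8–7.

Lambda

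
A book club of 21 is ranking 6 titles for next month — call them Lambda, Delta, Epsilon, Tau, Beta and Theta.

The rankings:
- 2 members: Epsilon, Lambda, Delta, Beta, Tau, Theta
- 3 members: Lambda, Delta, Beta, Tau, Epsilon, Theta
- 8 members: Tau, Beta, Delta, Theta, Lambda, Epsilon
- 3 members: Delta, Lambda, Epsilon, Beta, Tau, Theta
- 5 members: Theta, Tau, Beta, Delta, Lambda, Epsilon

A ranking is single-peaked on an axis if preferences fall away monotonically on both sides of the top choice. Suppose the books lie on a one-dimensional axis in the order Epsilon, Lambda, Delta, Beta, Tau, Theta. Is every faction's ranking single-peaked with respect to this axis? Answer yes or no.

yes

Axis positions: Epsilon=1, Lambda=2, Delta=3, Beta=4, Tau=5, Theta=6.
Faction 1 (peak Epsilon at position 1): ranking walks positions 1-2-3-4-5-6, expanding outward from the peak — single-peaked.
Faction 2 (peak Lambda at position 2): ranking walks positions 2-3-4-5-1-6, expanding outward from the peak — single-peaked.
Faction 3 (peak Tau at position 5): ranking walks positions 5-4-3-6-2-1, expanding outward from the peak — single-peaked.
Faction 4 (peak Delta at position 3): ranking walks positions 3-2-1-4-5-6, expanding outward from the peak — single-peaked.
Faction 5 (peak Theta at position 6): ranking walks positions 6-5-4-3-2-1, expanding outward from the peak — single-peaked.
Every ranking is single-peaked on this axis.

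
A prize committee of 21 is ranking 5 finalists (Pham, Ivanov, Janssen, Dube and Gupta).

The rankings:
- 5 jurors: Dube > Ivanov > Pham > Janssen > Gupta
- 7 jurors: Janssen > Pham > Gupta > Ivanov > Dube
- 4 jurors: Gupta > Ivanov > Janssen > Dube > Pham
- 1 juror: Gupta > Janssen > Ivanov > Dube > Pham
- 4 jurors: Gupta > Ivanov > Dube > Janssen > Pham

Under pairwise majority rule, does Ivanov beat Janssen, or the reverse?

Ballots ranking Ivanov above Janssen: 5 + 4 + 4 = 13.
Ballots ranking Janssen above Ivanov: 21 − 13 = 8.
Ivanov wins the head-to-head 13–8.

Ivanov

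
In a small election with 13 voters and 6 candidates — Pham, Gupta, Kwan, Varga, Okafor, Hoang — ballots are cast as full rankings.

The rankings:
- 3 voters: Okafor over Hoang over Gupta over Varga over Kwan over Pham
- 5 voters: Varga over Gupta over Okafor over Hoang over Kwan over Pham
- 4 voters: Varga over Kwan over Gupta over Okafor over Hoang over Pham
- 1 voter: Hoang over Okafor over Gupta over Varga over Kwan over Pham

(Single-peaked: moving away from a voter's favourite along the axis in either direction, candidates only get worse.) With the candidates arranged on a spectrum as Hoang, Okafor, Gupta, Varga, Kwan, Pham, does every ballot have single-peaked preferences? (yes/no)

yes

Axis positions: Hoang=1, Okafor=2, Gupta=3, Varga=4, Kwan=5, Pham=6.
Group 1 (peak Okafor at position 2): ranking walks positions 2-1-3-4-5-6, expanding outward from the peak — single-peaked.
Group 2 (peak Varga at position 4): ranking walks positions 4-3-2-1-5-6, expanding outward from the peak — single-peaked.
Group 3 (peak Varga at position 4): ranking walks positions 4-5-3-2-1-6, expanding outward from the peak — single-peaked.
Group 4 (peak Hoang at position 1): ranking walks positions 1-2-3-4-5-6, expanding outward from the peak — single-peaked.
Every ranking is single-peaked on this axis.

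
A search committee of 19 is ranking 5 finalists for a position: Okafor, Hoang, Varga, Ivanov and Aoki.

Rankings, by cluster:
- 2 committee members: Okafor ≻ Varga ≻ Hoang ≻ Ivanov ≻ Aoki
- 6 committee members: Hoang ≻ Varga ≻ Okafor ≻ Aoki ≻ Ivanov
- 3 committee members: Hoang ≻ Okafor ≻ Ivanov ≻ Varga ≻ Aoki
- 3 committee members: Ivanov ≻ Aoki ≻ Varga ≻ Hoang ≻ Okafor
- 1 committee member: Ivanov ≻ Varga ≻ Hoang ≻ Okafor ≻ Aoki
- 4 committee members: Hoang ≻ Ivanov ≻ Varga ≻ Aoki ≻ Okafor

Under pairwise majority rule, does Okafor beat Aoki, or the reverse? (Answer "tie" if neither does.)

Okafor

Ballots ranking Okafor above Aoki: 2 + 6 + 3 + 1 = 12.
Ballots ranking Aoki above Okafor: 19 − 12 = 7.
Okafor wins the head-to-head 12–7.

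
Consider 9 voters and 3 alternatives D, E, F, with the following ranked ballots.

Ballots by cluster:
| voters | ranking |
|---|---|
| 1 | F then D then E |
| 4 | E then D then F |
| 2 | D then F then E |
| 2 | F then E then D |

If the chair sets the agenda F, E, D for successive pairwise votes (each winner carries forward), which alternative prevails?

D

Round 1: F vs E — 5–4, F advances.
Round 2: F vs D — 3–6, D advances.
D survives the agenda.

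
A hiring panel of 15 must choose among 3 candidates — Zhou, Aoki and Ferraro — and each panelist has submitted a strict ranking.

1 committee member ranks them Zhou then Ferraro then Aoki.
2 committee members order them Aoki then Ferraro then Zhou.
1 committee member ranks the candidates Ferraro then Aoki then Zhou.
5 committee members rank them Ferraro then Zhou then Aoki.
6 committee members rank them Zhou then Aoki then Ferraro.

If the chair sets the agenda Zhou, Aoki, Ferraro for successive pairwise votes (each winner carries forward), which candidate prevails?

Ferraro

Round 1: Zhou vs Aoki — 12–3, Zhou advances.
Round 2: Zhou vs Ferraro — 7–8, Ferraro advances.
The agenda winner is Ferraro.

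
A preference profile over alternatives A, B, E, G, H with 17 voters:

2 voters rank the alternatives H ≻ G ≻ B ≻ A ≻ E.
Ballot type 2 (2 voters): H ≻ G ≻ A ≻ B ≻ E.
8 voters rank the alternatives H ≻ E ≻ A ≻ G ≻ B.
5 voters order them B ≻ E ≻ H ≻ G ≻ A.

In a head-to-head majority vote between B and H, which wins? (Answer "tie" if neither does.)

Ballots ranking B above H: 5.
Ballots ranking H above B: 17 − 5 = 12.
H wins the head-to-head 12–5.

H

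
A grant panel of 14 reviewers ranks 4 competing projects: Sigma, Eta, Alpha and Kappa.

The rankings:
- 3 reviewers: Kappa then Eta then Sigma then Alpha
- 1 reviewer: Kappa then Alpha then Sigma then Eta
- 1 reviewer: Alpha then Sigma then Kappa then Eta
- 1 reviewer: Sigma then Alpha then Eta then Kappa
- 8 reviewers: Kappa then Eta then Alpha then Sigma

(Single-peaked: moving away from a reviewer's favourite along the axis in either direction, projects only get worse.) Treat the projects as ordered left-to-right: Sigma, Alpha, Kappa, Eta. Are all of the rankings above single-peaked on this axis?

Axis positions: Sigma=1, Alpha=2, Kappa=3, Eta=4.
Cluster 1: ranking walks positions 3-4-1-2; Sigma is ranked above Alpha even though Alpha lies between Sigma and the peak Kappa on the axis — preferences dip and rise again. Not single-peaked.
Cluster 2 (peak Kappa at position 3): ranking walks positions 3-2-1-4, expanding outward from the peak — single-peaked.
Cluster 3 (peak Alpha at position 2): ranking walks positions 2-1-3-4, expanding outward from the peak — single-peaked.
Cluster 4: ranking walks positions 1-2-4-3; Eta is ranked above Kappa even though Kappa lies between Eta and the peak Sigma on the axis — preferences dip and rise again. Not single-peaked.
Cluster 5 (peak Kappa at position 3): ranking walks positions 3-4-2-1, expanding outward from the peak — single-peaked.
Cluster 1 violates single-peakedness, so the profile is not single-peaked on this axis.

no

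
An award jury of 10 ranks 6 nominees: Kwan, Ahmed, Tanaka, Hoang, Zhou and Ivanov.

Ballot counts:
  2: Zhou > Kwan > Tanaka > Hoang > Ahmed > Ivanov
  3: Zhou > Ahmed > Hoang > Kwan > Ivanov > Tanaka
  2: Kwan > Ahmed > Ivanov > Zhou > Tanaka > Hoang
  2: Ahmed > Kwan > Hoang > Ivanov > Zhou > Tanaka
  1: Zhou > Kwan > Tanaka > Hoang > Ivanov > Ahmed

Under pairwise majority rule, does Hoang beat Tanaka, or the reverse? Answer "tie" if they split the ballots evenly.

tie

Ballots ranking Hoang above Tanaka: 3 + 2 = 5.
Ballots ranking Tanaka above Hoang: 10 − 5 = 5.
5–5: the pair ties.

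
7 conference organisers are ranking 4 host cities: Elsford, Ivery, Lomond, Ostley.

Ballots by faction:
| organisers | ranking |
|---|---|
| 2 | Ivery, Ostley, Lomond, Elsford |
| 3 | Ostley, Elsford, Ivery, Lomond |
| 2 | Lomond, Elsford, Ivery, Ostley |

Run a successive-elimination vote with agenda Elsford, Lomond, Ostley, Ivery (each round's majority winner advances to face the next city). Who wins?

Ivery

Round 1: Elsford vs Lomond — 3–4, Lomond advances.
Round 2: Lomond vs Ostley — 2–5, Ostley advances.
Round 3: Ostley vs Ivery — 3–4, Ivery advances.
The agenda winner is Ivery.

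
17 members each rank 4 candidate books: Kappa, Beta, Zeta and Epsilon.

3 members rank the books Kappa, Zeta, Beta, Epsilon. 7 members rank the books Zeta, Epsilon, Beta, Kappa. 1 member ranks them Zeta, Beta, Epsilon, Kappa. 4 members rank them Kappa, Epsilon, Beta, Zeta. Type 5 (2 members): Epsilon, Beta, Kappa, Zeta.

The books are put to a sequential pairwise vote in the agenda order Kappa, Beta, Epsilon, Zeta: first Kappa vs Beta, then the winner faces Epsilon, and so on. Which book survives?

Round 1: Kappa vs Beta — 7–10, Beta advances.
Round 2: Beta vs Epsilon — 4–13, Epsilon advances.
Round 3: Epsilon vs Zeta — 6–11, Zeta advances.
Zeta survives the agenda.

Zeta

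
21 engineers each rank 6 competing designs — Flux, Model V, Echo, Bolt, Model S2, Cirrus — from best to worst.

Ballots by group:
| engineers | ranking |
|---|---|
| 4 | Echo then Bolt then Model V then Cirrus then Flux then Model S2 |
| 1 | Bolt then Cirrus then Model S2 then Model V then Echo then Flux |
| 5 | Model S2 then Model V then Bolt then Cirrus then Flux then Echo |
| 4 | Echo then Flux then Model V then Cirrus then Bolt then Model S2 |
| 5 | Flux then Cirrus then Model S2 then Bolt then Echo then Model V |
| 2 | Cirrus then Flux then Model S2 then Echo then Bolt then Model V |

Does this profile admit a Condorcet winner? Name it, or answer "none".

Check each pair by majority over 21 ballots:
Flux vs Model V: Flux preferred on 4+5+2 = 11 ballots; Flux wins 11–10.
Flux–Echo: Flux 12–9.
Flux vs Bolt: 11 to 10, Flux.
Flux vs Model S2: 4+4+5+2 = 15 for Flux, 6 for Model S2 — Flux by 15–6.
Flux vs Cirrus: 4+5 = 9 for Flux, 12 for Cirrus — Cirrus by 12–9.
Model V vs Echo: Echo wins 15–6.
Model V vs Bolt: Model V is ranked higher on 5+4 = 9 ballots, Bolt on 12. Bolt wins 12–9.
Model V vs Model S2: Model S2 wins 13–8.
Model V vs Cirrus: Model V wins 13–8.
Echo vs Bolt: Bolt, 11–10.
Echo vs Model S2: Echo is ranked higher on 4+4 = 8 ballots, Model S2 on 13. Model S2 wins 13–8.
Echo vs Cirrus: 4+4 = 8 for Echo, 13 for Cirrus — Cirrus by 13–8.
Bolt vs Model S2: Bolt preferred on 4+1+4 = 9 ballots; Model S2 wins 12–9.
Bolt vs Cirrus: Cirrus wins 11–10.
Model S2–Cirrus: Cirrus 16–5.
No design is unbeaten: Flux loses to Cirrus; Model V loses to Flux; Echo loses to Flux; Bolt loses to Flux; Model S2 loses to Flux; Cirrus loses to Model V. In particular Flux → Model V → Cirrus → Flux is a majority cycle — no Condorcet winner exists.

none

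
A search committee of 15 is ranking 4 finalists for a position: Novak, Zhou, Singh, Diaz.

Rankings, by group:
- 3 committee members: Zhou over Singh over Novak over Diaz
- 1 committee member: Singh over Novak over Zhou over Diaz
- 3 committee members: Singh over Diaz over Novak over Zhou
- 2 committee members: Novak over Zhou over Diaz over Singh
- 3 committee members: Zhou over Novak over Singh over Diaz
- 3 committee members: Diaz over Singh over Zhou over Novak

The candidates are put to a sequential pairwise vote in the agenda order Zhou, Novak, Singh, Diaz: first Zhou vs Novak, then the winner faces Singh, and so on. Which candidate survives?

Round 1: Zhou vs Novak — 9–6, Zhou advances.
Round 2: Zhou vs Singh — 8–7, Zhou advances.
Round 3: Zhou vs Diaz — 9–6, Zhou advances.
The agenda winner is Zhou.

Zhou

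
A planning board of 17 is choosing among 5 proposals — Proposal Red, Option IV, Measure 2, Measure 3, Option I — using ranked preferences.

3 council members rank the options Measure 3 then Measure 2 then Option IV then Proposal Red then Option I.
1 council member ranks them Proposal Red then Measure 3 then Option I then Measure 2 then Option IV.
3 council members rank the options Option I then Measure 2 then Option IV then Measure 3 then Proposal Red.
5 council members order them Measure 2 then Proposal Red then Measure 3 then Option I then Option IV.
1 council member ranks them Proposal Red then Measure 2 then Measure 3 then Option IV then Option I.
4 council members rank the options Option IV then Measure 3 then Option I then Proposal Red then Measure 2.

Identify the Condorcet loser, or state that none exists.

none

Head-to-head results (17 council members):
Proposal Red vs Option IV: Proposal Red is ranked higher on 1+5+1 = 7 ballots, Option IV on 10. Option IV wins 10–7.
Proposal Red vs Measure 2: 1+1+4 = 6 for Proposal Red, 11 for Measure 2 — Measure 2 by 11–6.
Proposal Red vs Measure 3: 1+5+1 = 7 for Proposal Red, 10 for Measure 3 — Measure 3 by 10–7.
Proposal Red vs Option I: Proposal Red, 10–7.
Option IV vs Measure 2: Measure 2, 13–4.
Option IV vs Measure 3: Measure 3, 10–7.
Option IV vs Option I: 3+1+4 = 8 for Option IV, 9 for Option I — Option I by 9–8.
Measure 2–Measure 3: Measure 2 9–8.
Measure 2–Option I: Measure 2 9–8.
Measure 3 vs Option I: 14 to 3, Measure 3.
Every option wins at least one matchup (Proposal Red beats Option I; Option IV beats Proposal Red; Measure 2 beats Proposal Red; Measure 3 beats Proposal Red; Option I beats Option IV), so there is no Condorcet loser.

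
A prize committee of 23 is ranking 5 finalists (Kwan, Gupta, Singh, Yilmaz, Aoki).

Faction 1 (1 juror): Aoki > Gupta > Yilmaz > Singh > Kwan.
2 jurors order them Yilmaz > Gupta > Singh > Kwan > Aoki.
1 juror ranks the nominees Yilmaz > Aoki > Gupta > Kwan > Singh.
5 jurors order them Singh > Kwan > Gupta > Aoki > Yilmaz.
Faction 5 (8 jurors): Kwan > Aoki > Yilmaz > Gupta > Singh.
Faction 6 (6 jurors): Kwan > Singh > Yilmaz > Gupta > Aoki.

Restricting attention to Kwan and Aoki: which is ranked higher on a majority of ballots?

Kwan

Ballots ranking Kwan above Aoki: 2 + 5 + 8 + 6 = 21.
Ballots ranking Aoki above Kwan: 23 − 21 = 2.
Kwan wins the head-to-head 21–2.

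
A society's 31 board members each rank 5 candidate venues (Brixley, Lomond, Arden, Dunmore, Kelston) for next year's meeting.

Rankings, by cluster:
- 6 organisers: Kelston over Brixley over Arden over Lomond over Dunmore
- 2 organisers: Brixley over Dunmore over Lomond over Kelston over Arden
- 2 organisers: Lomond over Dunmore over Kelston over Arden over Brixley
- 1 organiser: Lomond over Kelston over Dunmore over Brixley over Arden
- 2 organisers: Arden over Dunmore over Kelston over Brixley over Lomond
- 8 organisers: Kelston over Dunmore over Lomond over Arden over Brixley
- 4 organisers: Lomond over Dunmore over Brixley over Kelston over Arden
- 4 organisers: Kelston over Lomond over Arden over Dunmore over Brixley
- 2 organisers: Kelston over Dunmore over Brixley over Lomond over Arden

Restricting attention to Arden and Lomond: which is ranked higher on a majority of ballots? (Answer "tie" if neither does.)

Lomond

Ballots ranking Arden above Lomond: 6 + 2 = 8.
Ballots ranking Lomond above Arden: 31 − 8 = 23.
Lomond wins the head-to-head 23–8.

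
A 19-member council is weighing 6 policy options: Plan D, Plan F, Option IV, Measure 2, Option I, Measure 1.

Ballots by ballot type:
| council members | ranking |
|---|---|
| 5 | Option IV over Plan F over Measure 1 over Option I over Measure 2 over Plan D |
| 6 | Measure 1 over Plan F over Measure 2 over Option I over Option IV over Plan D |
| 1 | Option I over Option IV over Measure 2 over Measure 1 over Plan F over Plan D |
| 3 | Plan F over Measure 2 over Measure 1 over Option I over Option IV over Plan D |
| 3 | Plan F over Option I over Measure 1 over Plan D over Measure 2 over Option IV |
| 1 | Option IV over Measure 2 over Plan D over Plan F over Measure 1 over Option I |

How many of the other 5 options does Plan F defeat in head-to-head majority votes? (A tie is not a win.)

Plan F against each rival (19 council members):
Plan F vs Plan D: Plan F, 18–1.
Plan F vs Option IV: Plan F wins 12–7.
Plan F vs Measure 2: 17 to 2, Plan F.
Plan F vs Option I: 18 to 1, Plan F.
Plan F–Measure 1: Plan F 12–7.
Plan F beats Plan D, Option IV, Measure 2, Option I, Measure 1 — 5 pairwise wins.

5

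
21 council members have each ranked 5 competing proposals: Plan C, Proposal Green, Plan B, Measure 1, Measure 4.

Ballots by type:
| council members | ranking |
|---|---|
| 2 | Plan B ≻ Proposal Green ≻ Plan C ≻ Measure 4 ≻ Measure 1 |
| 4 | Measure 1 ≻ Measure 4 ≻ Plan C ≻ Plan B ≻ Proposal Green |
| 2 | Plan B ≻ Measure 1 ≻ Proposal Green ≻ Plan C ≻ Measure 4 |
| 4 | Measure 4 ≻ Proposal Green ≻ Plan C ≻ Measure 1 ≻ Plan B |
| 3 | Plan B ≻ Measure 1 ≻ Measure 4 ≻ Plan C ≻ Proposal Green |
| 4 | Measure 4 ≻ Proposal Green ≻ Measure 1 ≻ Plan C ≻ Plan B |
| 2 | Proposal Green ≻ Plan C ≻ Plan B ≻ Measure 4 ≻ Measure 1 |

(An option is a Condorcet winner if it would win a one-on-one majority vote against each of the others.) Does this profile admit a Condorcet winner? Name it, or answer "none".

Pairwise majorities:
Plan C vs Proposal Green: 4+3 = 7 for Plan C, 14 for Proposal Green — Proposal Green by 14–7.
Plan C vs Plan B: Plan C, 14–7.
Plan C vs Measure 1: Measure 1, 13–8.
Plan C vs Measure 4: Measure 4, 15–6.
Proposal Green vs Plan B: 10 to 11, Plan B.
Proposal Green vs Measure 1: Proposal Green, 12–9.
Proposal Green vs Measure 4: Measure 4, 15–6.
Plan B vs Measure 1: 2+2+3+2 = 9 for Plan B, 12 for Measure 1 — Measure 1 by 12–9.
Plan B–Measure 4: Measure 4 12–9.
Measure 1 vs Measure 4: Measure 4, 12–9.
Only Measure 4 has no losses; Measure 4 is the Condorcet winner.

Measure 4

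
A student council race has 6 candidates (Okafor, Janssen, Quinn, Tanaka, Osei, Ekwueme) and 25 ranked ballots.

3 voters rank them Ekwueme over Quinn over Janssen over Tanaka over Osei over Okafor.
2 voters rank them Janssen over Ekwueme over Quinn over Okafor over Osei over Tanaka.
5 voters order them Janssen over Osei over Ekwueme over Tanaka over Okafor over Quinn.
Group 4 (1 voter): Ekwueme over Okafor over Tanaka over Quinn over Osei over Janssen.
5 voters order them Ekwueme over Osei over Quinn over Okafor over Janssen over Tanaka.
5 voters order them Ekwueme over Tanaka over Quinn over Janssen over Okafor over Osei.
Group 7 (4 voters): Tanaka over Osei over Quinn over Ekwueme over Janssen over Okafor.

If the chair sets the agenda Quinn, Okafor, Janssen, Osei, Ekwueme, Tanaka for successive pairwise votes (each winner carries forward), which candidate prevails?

Round 1: Quinn vs Okafor — 19–6, Quinn advances.
Round 2: Quinn vs Janssen — 18–7, Quinn advances.
Round 3: Quinn vs Osei — 11–14, Osei advances.
Round 4: Osei vs Ekwueme — 9–16, Ekwueme advances.
Round 5: Ekwueme vs Tanaka — 21–4, Ekwueme advances.
The agenda winner is Ekwueme.

Ekwueme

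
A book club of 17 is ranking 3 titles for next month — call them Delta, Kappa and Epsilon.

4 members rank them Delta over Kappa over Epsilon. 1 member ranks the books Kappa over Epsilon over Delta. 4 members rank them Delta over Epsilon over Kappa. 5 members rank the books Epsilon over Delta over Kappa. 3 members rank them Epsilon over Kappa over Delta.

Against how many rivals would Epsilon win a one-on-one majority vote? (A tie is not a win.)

Epsilon against each rival (17 members):
Epsilon vs Delta: 9 to 8, Epsilon.
Epsilon vs Kappa: Epsilon wins 12–5.
Epsilon beats Delta, Kappa — 2 pairwise wins.

2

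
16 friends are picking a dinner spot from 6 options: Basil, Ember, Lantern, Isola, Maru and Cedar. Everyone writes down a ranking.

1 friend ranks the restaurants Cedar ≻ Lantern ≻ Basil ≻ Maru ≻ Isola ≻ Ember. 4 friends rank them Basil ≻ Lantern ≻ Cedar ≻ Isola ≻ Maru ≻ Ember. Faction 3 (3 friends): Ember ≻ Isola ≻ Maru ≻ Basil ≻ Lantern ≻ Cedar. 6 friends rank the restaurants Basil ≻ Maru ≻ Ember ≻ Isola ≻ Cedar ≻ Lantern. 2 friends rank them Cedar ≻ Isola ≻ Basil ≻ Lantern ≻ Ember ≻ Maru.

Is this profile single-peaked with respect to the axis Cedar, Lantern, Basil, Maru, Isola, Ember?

Axis positions: Cedar=1, Lantern=2, Basil=3, Maru=4, Isola=5, Ember=6.
Faction 1 (peak Cedar at position 1): ranking walks positions 1-2-3-4-5-6, expanding outward from the peak — single-peaked.
Faction 2: ranking walks positions 3-2-1-5-4-6; Isola is ranked above Maru even though Maru lies between Isola and the peak Basil on the axis — preferences dip and rise again. Not single-peaked.
Faction 3 (peak Ember at position 6): ranking walks positions 6-5-4-3-2-1, expanding outward from the peak — single-peaked.
Faction 4: ranking walks positions 3-4-6-5-1-2; Ember is ranked above Isola even though Isola lies between Ember and the peak Basil on the axis — preferences dip and rise again. Not single-peaked.
Faction 5: ranking walks positions 1-5-3-2-6-4; Isola is ranked above Lantern even though Lantern lies between Isola and the peak Cedar on the axis — preferences dip and rise again. Not single-peaked.
Faction 2 violates single-peakedness, so the profile is not single-peaked on this axis.

no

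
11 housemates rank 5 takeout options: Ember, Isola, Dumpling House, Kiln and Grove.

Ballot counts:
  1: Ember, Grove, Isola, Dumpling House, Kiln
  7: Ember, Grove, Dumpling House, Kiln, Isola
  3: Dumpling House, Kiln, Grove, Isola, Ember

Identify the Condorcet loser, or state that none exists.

Head-to-head results (11 friends):
Ember vs Isola: 1+7 = 8 for Ember, 3 for Isola — Ember by 8–3.
Ember vs Dumpling House: 1+7 = 8 for Ember, 3 for Dumpling House — Ember by 8–3.
Ember vs Kiln: Ember preferred on 1+7 = 8 ballots; Ember wins 8–3.
Ember vs Grove: 8 to 3, Ember.
Isola vs Dumpling House: Dumpling House, 10–1.
Isola–Kiln: Kiln 10–1.
Isola–Grove: Grove 11–0.
Dumpling House vs Kiln: Dumpling House is ranked higher on 1+7+3 = 11 ballots, Kiln on 0. Dumpling House wins 11–0.
Dumpling House vs Grove: Dumpling House is ranked higher on 3 ballots, Grove on 8. Grove wins 8–3.
Kiln vs Grove: Kiln is ranked higher on 3 ballots, Grove on 8. Grove wins 8–3.
Isola loses to every other restaurant — it is the Condorcet loser.

Isola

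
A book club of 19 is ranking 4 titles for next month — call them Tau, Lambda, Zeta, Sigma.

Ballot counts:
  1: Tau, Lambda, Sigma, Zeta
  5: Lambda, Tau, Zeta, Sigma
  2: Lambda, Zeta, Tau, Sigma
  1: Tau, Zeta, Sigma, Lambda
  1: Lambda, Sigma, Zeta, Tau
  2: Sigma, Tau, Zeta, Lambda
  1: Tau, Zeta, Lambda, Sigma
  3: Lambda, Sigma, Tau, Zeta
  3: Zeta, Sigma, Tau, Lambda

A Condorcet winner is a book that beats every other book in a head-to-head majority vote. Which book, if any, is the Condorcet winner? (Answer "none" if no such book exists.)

Head-to-head results (19 members):
Tau vs Lambda: Tau is ranked higher on 1+1+2+1+3 = 8 ballots, Lambda on 11. Lambda wins 11–8.
Tau vs Zeta: Tau wins 13–6.
Tau vs Sigma: Tau preferred on 1+5+2+1+1 = 10 ballots; Tau wins 10–9.
Lambda vs Zeta: 1+5+2+1+3 = 12 for Lambda, 7 for Zeta — Lambda by 12–7.
Lambda vs Sigma: Lambda preferred on 1+5+2+1+1+3 = 13 ballots; Lambda wins 13–6.
Zeta vs Sigma: Zeta preferred on 5+2+1+1+3 = 12 ballots; Zeta wins 12–7.
Only Lambda has no losses; Lambda is the Condorcet winner.

Lambda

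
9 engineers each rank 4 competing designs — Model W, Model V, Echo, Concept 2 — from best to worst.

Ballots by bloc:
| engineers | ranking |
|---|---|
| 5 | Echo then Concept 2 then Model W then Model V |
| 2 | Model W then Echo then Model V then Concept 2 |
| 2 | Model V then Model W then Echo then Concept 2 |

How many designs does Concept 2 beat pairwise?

2

Concept 2 against each rival (9 engineers):
Concept 2 vs Model W: Concept 2, 5–4.
Concept 2 vs Model V: Concept 2 is ranked higher on 5 ballots, Model V on 4. Concept 2 wins 5–4.
Concept 2 vs Echo: Concept 2 preferred on 0 ballots; Echo wins 9–0.
Concept 2 beats Model W, Model V; loses to Echo — 2 pairwise wins.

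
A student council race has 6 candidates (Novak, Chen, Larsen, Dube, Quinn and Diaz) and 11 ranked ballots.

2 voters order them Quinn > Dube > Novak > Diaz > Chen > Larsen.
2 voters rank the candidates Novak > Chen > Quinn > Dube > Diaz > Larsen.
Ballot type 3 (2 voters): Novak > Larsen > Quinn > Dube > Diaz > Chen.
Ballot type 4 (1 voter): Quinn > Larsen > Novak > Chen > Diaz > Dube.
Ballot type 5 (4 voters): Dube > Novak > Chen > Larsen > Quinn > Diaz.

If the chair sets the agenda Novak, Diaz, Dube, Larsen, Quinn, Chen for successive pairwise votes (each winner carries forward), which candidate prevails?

Round 1: Novak vs Diaz — 11–0, Novak advances.
Round 2: Novak vs Dube — 5–6, Dube advances.
Round 3: Dube vs Larsen — 8–3, Dube advances.
Round 4: Dube vs Quinn — 4–7, Quinn advances.
Round 5: Quinn vs Chen — 5–6, Chen advances.
The agenda winner is Chen.

Chen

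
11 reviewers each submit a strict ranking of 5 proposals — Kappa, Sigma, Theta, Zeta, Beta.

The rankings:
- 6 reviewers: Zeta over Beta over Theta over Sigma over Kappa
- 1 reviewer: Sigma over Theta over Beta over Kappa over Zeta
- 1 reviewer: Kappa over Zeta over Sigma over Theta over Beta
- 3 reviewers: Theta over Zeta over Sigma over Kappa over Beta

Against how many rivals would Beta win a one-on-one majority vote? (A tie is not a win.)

3

Beta against each rival (11 reviewers):
Beta vs Kappa: Beta is ranked higher on 6+1 = 7 ballots, Kappa on 4. Beta wins 7–4.
Beta–Sigma: Beta 6–5.
Beta vs Theta: Beta is ranked higher on 6 ballots, Theta on 5. Beta wins 6–5.
Beta vs Zeta: Beta preferred on 1 ballot; Zeta wins 10–1.
Beta beats Kappa, Sigma, Theta; loses to Zeta — 3 pairwise wins.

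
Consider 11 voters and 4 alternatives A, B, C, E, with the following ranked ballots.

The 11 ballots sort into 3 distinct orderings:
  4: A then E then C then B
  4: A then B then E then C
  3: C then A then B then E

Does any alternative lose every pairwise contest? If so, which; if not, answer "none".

none

Pairwise majorities:
A vs B: 4+4+3 = 11 for A, 0 for B — A by 11–0.
A–C: A 8–3.
A vs E: 4+4+3 = 11 for A, 0 for E — A by 11–0.
B–C: C 7–4.
B vs E: B preferred on 4+3 = 7 ballots; B wins 7–4.
C vs E: 3 to 8, E.
Each alternative has at least one pairwise win (A beats B; B beats E; C beats B; E beats C) — no Condorcet loser.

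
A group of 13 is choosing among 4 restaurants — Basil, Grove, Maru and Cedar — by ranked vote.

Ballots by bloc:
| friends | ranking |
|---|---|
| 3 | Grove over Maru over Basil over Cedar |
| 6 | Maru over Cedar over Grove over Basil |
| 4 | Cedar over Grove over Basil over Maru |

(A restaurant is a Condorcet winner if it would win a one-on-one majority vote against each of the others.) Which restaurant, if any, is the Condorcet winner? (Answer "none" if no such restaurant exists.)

Pairwise majorities:
Basil–Grove: Grove 13–0.
Basil vs Maru: Maru, 9–4.
Basil–Cedar: Cedar 10–3.
Grove–Maru: Grove 7–6.
Grove vs Cedar: Cedar wins 10–3.
Maru vs Cedar: Maru wins 9–4.
Every restaurant loses at least once (Basil loses to Grove; Grove loses to Cedar; Maru loses to Grove; Cedar loses to Maru). The majority relation contains the cycle Grove beats Maru beats Cedar beats Grove, so there is no Condorcet winner.

none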